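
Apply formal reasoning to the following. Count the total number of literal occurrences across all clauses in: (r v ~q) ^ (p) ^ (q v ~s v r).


Counting literals in each clause:
Clause 1: 2 literal(s)
Clause 2: 1 literal(s)
Clause 3: 3 literal(s)
Total = 6

6


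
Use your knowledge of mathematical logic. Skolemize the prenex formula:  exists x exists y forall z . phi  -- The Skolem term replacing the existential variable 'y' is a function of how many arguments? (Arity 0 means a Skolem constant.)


Quantifier prefix: exists x exists y forall z
'y' is existentially quantified at position 2.
No universal quantifiers precede it.
Skolem function arity = 0 (a Skolem constant)

0


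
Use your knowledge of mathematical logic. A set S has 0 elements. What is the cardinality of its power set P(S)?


The power set of a set with n elements has 2^n elements.
|P(S)| = 2^0 = 1

1


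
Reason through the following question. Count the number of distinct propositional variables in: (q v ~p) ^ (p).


Identify each variable that appears in the formula.
Variables found: p, q
Count = 2

2


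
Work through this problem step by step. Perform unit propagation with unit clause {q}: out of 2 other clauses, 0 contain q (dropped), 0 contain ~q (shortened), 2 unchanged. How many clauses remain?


Satisfied (removed): 0
Shortened (remain): 0
Unchanged (remain): 2
Remaining = 0 + 2 = 2

2


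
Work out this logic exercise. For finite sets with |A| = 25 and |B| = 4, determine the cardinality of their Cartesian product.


The Cartesian product A x B contains all ordered pairs (a, b).
|A x B| = |A| * |B| = 25 * 4 = 100

100


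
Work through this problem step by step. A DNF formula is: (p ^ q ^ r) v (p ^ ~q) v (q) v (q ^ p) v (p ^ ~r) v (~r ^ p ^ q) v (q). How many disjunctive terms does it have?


A DNF formula is a disjunction of terms (conjunctions).
Terms are separated by v.
Counting the disjuncts: 7 terms.

7


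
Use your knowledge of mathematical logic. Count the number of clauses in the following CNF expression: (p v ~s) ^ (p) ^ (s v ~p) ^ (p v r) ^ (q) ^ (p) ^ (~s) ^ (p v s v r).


A CNF formula is a conjunction of clauses.
Clauses are separated by ^.
Counting the conjuncts: 8 clauses.

8


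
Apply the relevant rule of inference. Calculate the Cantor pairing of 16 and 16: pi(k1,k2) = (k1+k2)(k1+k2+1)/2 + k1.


k1 + k2 = 32
(k1+k2)(k1+k2+1)/2 = 32 * 33 / 2 = 528
pi = 528 + 16 = 544

544


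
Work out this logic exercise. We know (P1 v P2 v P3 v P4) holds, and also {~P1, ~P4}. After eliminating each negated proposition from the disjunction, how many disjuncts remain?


Original disjuncts (4): P1, P2, P3, P4
Negated (eliminate): ~P1, ~P4
Remaining disjuncts: P2, P3
Count = 4 - 2 = 2

2


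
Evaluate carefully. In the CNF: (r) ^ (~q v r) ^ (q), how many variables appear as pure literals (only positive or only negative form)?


Check each variable for pure literal status:
p: absent (not pure)
q: mixed (not pure)
r: pure positive
Pure literal count = 1

1


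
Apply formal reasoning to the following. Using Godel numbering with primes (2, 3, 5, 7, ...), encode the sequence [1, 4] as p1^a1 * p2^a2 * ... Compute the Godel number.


Encode each element as an exponent of the corresponding prime:
  2^1 = 2
  3^4 = 81
Product = 2 * 81 = 162

162


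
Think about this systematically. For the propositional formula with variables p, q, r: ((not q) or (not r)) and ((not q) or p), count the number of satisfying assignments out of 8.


Evaluate all 8 assignments for p, q, r:
p=0, q=0, r=0: 1
p=0, q=0, r=1: 1
p=0, q=1, r=0: 0
p=0, q=1, r=1: 0
p=1, q=0, r=0: 1
p=1, q=0, r=1: 1
p=1, q=1, r=0: 1
p=1, q=1, r=1: 0
Satisfying count = 5

5


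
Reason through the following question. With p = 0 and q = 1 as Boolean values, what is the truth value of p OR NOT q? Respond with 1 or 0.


p = 0, q = 1
Operation: p OR NOT q
Evaluate: 0 OR NOT 1 = 0

0


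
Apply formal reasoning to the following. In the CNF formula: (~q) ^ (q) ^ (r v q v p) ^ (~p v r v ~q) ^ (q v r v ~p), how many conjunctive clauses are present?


A CNF formula is a conjunction of clauses.
Clauses are separated by ^.
Counting the conjuncts: 5 clauses.

5


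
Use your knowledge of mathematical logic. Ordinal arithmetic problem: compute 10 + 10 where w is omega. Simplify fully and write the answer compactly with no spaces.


Compute 10 + 10.
Ordinal + is associative but NOT commutative; for finite n>0, n + w = w but w + n stays w+n.
Both operands finite; ordinal + agrees with natural +: 10 + 10 = 20.
Result = 20

20


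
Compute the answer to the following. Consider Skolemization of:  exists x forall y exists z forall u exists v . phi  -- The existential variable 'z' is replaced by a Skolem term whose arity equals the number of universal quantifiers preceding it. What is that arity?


Quantifier prefix: exists x forall y exists z forall u exists v
'z' is existentially quantified at position 3.
Universal variables preceding it: y
Skolem function arity = 1

1


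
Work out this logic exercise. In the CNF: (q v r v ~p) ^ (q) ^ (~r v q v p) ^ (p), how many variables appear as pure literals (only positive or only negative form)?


Check each variable for pure literal status:
p: mixed (not pure)
q: pure positive
r: mixed (not pure)
Pure literal count = 1

1


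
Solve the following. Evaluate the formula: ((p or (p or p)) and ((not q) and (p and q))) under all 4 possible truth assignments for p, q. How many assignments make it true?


Check all 4 assignments:
p=0, q=0: 0
p=0, q=1: 0
p=1, q=0: 0
p=1, q=1: 0
Count of True = 0

0


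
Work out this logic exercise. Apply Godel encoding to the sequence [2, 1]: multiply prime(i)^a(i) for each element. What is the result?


Encode each element as an exponent of the corresponding prime:
  2^2 = 4
  3^1 = 3
Product = 4 * 3 = 12

12


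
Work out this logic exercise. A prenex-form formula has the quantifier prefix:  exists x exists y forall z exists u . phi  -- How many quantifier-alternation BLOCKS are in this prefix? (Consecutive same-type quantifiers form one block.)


Quantifier-type sequence: E E A E  (A=forall, E=exists)
Group into maximal same-type runs:
  Ex2 | Ax1 | Ex1
Number of blocks = 3

3


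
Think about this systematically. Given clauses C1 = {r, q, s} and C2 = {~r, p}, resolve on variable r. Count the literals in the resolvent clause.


Remove r from C1 and ~r from C2.
C1 remainder: {q, s}
C2 remainder: {p}
Union (resolvent): {p, q, s}
Resolvent has 3 literal(s).

3


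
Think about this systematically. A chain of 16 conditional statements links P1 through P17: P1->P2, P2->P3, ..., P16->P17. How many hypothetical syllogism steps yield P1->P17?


With 16 implications in a chain connecting 17 propositions:
P1->P2, P2->P3, ..., P16->P17
Steps needed = (number of implications) - 1 = 16 - 1 = 15

15


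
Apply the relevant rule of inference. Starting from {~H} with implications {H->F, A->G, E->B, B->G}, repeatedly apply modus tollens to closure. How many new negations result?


Initial negated facts: {~H}
Apply modus tollens to closure:
  (no implication fires)
Final negated: {~H}
New negations: {(none)}
Count = 0

0


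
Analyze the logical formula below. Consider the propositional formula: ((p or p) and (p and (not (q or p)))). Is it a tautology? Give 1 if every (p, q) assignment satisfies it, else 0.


Check all 4 assignments:
p=0, q=0: 0
p=0, q=1: 0
p=1, q=0: 0
p=1, q=1: 0
Satisfying count = 0/4.
Tautology iff count = 4: no.

0


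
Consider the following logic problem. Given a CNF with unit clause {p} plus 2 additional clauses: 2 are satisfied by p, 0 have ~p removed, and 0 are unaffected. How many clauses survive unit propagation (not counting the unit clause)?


Satisfied (removed): 2
Shortened (remain): 0
Unchanged (remain): 0
Remaining = 0 + 0 = 0

0


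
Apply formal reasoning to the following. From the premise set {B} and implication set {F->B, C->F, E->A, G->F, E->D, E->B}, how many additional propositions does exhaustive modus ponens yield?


Initial facts: {B}
Apply modus ponens to closure:
  (no implication fires)
Final known: {B}
New propositions: {(none)}
Count = 0

0


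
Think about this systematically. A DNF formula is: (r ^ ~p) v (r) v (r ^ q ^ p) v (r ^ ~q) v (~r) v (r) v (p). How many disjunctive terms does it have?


A DNF formula is a disjunction of terms (conjunctions).
Terms are separated by v.
Counting the disjuncts: 7 terms.

7


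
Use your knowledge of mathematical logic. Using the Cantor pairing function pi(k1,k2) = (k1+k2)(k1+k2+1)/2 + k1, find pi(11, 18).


k1 + k2 = 29
(k1+k2)(k1+k2+1)/2 = 29 * 30 / 2 = 435
pi = 435 + 11 = 446

446


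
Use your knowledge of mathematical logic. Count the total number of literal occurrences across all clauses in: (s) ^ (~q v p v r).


Counting literals in each clause:
Clause 1: 1 literal(s)
Clause 2: 3 literal(s)
Total = 4

4


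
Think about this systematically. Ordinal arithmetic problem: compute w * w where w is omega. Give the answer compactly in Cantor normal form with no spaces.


Compute w * w.
Ordinal * is associative and left-distributive over +, but NOT commutative; for finite n>1, n*w = w but w*n stays w*n.
w * w = w^2 by definition.
Result = w^2

w^2


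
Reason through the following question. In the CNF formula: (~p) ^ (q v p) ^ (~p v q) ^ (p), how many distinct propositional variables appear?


Identify each variable that appears in the formula.
Variables found: p, q
Count = 2

2


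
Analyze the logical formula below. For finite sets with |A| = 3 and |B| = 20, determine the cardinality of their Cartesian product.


The Cartesian product A x B contains all ordered pairs (a, b).
|A x B| = |A| * |B| = 3 * 20 = 60

60


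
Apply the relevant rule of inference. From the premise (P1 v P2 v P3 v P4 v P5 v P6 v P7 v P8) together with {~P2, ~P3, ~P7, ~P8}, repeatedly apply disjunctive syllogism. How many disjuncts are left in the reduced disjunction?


Original disjuncts (8): P1, P2, P3, P4, P5, P6, P7, P8
Negated (eliminate): ~P2, ~P3, ~P7, ~P8
Remaining disjuncts: P1, P4, P5, P6
Count = 8 - 4 = 4

4


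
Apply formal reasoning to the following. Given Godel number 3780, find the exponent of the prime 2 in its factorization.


Factorize 3780 by dividing by 2 repeatedly.
Division steps: 2 divides 3780 exactly 2 time(s).
Exponent of 2 = 2

2


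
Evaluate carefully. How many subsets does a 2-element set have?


The power set of a set with n elements has 2^n elements.
|P(S)| = 2^2 = 4

4


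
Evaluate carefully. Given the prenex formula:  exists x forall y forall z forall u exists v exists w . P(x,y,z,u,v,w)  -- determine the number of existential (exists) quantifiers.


Quantifier prefix: exists x forall y forall z forall u exists v exists w
Mark each quantifier type:
  E U U U E E
Universal count = 3, Existential count = 3
Asked for existential (exists) quantifiers: 3

3


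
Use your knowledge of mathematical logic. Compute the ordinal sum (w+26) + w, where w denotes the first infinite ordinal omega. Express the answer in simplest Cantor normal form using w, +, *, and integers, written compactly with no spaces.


Compute (w+26) + w.
Ordinal + is associative but NOT commutative; for finite n>0, n + w = w but w + n stays w+n.
(w+26) + w = w + (26+w) = w + w = w*2 (the finite tail 26 is absorbed by the right w).
Result = w*2

w*2


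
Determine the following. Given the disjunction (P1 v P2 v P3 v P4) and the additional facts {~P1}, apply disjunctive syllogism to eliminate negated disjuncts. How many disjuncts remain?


Original disjuncts (4): P1, P2, P3, P4
Negated (eliminate): ~P1
Remaining disjuncts: P2, P3, P4
Count = 4 - 1 = 3

3


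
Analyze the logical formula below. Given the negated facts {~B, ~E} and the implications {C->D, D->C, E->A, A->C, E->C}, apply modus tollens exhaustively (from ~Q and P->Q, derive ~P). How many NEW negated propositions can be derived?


Initial negated facts: {~B, ~E}
Apply modus tollens to closure:
  (no implication fires)
Final negated: {~B, ~E}
New negations: {(none)}
Count = 0

0


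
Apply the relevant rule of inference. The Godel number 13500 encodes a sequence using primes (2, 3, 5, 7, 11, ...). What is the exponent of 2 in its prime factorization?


Factorize 13500 by dividing by 2 repeatedly.
Division steps: 2 divides 13500 exactly 2 time(s).
Exponent of 2 = 2

2


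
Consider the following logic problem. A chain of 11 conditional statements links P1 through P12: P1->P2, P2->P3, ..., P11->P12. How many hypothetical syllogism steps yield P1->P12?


With 11 implications in a chain connecting 12 propositions:
P1->P2, P2->P3, ..., P11->P12
Steps needed = (number of implications) - 1 = 11 - 1 = 10

10


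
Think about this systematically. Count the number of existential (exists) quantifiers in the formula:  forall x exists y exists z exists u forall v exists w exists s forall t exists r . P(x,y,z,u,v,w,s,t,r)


Quantifier prefix: forall x exists y exists z exists u forall v exists w exists s forall t exists r
Mark each quantifier type:
  U E E E U E E U E
Universal count = 3, Existential count = 6
Asked for existential (exists) quantifiers: 6

6


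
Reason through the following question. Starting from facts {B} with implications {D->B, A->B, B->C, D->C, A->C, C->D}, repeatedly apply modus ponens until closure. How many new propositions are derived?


Initial facts: {B}
Apply modus ponens to closure:
  B and B->C  =>  C
  C and C->D  =>  D
Final known: {B, C, D}
New propositions: {C, D}
Count = 2

2


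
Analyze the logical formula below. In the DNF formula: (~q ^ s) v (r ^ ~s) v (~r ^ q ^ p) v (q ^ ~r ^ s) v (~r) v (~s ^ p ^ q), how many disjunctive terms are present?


A DNF formula is a disjunction of terms (conjunctions).
Terms are separated by v.
Counting the disjuncts: 6 terms.

6


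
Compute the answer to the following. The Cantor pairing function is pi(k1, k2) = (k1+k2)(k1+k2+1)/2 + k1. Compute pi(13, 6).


k1 + k2 = 19
(k1+k2)(k1+k2+1)/2 = 19 * 20 / 2 = 190
pi = 190 + 13 = 203

203


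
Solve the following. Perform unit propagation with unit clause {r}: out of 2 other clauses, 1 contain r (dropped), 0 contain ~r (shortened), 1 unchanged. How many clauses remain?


Satisfied (removed): 1
Shortened (remain): 0
Unchanged (remain): 1
Remaining = 0 + 1 = 1

1


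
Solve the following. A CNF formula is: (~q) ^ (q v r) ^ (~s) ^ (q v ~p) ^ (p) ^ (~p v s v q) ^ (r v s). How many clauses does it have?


A CNF formula is a conjunction of clauses.
Clauses are separated by ^.
Counting the conjuncts: 7 clauses.

7


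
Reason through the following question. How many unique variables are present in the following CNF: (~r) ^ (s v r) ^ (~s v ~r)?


Identify each variable that appears in the formula.
Variables found: r, s
Count = 2

2


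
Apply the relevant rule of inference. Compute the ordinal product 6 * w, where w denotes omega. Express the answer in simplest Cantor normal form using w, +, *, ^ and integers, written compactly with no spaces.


Compute 6 * w.
Ordinal * is associative and left-distributive over +, but NOT commutative; for finite n>1, n*w = w but w*n stays w*n.
For finite n>0, n * w = sup{n*k : k<w} = w. So 6 * w = w.
Result = w

w


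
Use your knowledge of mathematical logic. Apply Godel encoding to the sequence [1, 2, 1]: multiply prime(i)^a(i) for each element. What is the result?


Encode each element as an exponent of the corresponding prime:
  2^1 = 2
  3^2 = 9
  5^1 = 5
Product = 2 * 9 * 5 = 90

90


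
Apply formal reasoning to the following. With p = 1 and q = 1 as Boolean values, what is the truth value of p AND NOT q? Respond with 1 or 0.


p = 1, q = 1
Operation: p AND NOT q
Evaluate: 1 AND NOT 1 = 0

0


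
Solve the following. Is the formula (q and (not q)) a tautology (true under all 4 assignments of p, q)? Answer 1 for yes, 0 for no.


Check all 4 assignments:
p=0, q=0: 0
p=0, q=1: 0
p=1, q=0: 0
p=1, q=1: 0
Satisfying count = 0/4.
Tautology iff count = 4: no.

0


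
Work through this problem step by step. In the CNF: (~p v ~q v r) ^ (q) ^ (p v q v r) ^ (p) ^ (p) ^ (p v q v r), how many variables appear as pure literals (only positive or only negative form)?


Check each variable for pure literal status:
p: mixed (not pure)
q: mixed (not pure)
r: pure positive
Pure literal count = 1

1


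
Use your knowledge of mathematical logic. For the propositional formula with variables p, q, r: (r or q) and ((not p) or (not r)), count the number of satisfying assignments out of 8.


Evaluate all 8 assignments for p, q, r:
p=0, q=0, r=0: 0
p=0, q=0, r=1: 1
p=0, q=1, r=0: 1
p=0, q=1, r=1: 1
p=1, q=0, r=0: 0
p=1, q=0, r=1: 0
p=1, q=1, r=0: 1
p=1, q=1, r=1: 0
Satisfying count = 4

4


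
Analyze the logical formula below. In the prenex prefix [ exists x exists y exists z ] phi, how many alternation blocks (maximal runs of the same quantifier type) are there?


Quantifier-type sequence: E E E  (A=forall, E=exists)
Group into maximal same-type runs:
  Ex3
Number of blocks = 1

1


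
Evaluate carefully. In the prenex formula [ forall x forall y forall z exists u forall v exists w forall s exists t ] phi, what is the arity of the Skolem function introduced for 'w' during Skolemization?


Quantifier prefix: forall x forall y forall z exists u forall v exists w forall s exists t
'w' is existentially quantified at position 6.
Universal variables preceding it: x, y, z, v
Skolem function arity = 4

4


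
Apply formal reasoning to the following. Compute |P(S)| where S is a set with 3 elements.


The power set of a set with n elements has 2^n elements.
|P(S)| = 2^3 = 8

8


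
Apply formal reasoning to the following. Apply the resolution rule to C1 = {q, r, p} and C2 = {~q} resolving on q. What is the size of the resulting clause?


Remove q from C1 and ~q from C2.
C1 remainder: {r, p}
C2 remainder: {}
Union (resolvent): {p, r}
Resolvent has 2 literal(s).

2


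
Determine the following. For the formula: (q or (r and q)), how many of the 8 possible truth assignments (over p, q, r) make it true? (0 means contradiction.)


Check all 8 assignments:
p=0, q=0, r=0: 0
p=0, q=0, r=1: 0
p=0, q=1, r=0: 1
p=0, q=1, r=1: 1
p=1, q=0, r=0: 0
p=1, q=0, r=1: 0
p=1, q=1, r=0: 1
p=1, q=1, r=1: 1
Count of True = 4

4


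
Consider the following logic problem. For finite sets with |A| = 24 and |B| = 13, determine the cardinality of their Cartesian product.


The Cartesian product A x B contains all ordered pairs (a, b).
|A x B| = |A| * |B| = 24 * 13 = 312

312


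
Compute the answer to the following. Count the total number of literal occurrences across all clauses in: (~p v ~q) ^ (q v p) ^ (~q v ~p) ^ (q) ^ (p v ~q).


Counting literals in each clause:
Clause 1: 2 literal(s)
Clause 2: 2 literal(s)
Clause 3: 2 literal(s)
Clause 4: 1 literal(s)
Clause 5: 2 literal(s)
Total = 9

9


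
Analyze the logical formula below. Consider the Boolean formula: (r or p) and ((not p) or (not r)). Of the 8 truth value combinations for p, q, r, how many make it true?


Evaluate all 8 assignments for p, q, r:
p=0, q=0, r=0: 0
p=0, q=0, r=1: 1
p=0, q=1, r=0: 0
p=0, q=1, r=1: 1
p=1, q=0, r=0: 1
p=1, q=0, r=1: 0
p=1, q=1, r=0: 1
p=1, q=1, r=1: 0
Satisfying count = 4

4


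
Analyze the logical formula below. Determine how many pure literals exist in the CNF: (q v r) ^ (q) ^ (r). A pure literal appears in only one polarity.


Check each variable for pure literal status:
p: absent (not pure)
q: pure positive
r: pure positive
Pure literal count = 2

2


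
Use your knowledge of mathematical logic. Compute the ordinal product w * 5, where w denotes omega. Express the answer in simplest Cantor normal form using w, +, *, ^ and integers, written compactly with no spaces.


Compute w * 5.
Ordinal * is associative and left-distributive over +, but NOT commutative; for finite n>1, n*w = w but w*n stays w*n.
w * 5 means 5 copies of w concatenated: w*5.
Result = w*5

w*5


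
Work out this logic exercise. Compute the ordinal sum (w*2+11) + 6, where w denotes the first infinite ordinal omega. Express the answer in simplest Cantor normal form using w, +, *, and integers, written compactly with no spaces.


Compute (w*2+11) + 6.
Ordinal + is associative but NOT commutative; for finite n>0, n + w = w but w + n stays w+n.
By associativity: (w*2+11) + 6 = w*2 + (11+6) = w*2+17.
Result = w*2+17

w*2+17


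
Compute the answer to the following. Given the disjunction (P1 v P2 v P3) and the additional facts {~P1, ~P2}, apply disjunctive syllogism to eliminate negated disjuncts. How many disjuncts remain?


Original disjuncts (3): P1, P2, P3
Negated (eliminate): ~P1, ~P2
Remaining disjuncts: P3
Count = 3 - 2 = 1

1


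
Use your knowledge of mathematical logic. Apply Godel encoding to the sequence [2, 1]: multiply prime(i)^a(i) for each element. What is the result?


Encode each element as an exponent of the corresponding prime:
  2^2 = 4
  3^1 = 3
Product = 4 * 3 = 12

12


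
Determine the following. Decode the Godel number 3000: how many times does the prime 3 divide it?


Factorize 3000 by dividing by 3 repeatedly.
Division steps: 3 divides 3000 exactly 1 time(s).
Exponent of 3 = 1

1


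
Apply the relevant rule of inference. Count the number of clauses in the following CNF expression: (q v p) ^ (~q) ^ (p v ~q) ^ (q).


A CNF formula is a conjunction of clauses.
Clauses are separated by ^.
Counting the conjuncts: 4 clauses.

4


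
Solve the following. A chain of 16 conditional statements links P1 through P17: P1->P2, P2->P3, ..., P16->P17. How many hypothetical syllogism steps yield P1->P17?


With 16 implications in a chain connecting 17 propositions:
P1->P2, P2->P3, ..., P16->P17
Steps needed = (number of implications) - 1 = 16 - 1 = 15

15


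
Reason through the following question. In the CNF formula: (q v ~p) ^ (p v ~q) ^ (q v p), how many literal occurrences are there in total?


Counting literals in each clause:
Clause 1: 2 literal(s)
Clause 2: 2 literal(s)
Clause 3: 2 literal(s)
Total = 6

6


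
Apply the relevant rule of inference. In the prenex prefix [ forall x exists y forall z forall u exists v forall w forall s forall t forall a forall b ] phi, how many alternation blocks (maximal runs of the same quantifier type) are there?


Quantifier-type sequence: A E A A E A A A A A  (A=forall, E=exists)
Group into maximal same-type runs:
  Ax1 | Ex1 | Ax2 | Ex1 | Ax5
Number of blocks = 5

5


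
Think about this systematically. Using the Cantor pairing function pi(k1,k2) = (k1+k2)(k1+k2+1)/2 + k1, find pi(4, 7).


k1 + k2 = 11
(k1+k2)(k1+k2+1)/2 = 11 * 12 / 2 = 66
pi = 66 + 4 = 70

70


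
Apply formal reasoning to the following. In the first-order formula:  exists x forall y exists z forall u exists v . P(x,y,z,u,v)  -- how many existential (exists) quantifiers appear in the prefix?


Quantifier prefix: exists x forall y exists z forall u exists v
Mark each quantifier type:
  E U E U E
Universal count = 2, Existential count = 3
Asked for existential (exists) quantifiers: 3

3


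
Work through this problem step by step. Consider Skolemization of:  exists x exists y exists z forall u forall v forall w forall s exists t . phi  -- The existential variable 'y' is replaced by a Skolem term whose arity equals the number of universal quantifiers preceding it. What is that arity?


Quantifier prefix: exists x exists y exists z forall u forall v forall w forall s exists t
'y' is existentially quantified at position 2.
No universal quantifiers precede it.
Skolem function arity = 0 (a Skolem constant)

0


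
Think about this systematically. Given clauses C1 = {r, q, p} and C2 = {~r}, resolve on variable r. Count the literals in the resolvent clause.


Remove r from C1 and ~r from C2.
C1 remainder: {q, p}
C2 remainder: {}
Union (resolvent): {p, q}
Resolvent has 2 literal(s).

2


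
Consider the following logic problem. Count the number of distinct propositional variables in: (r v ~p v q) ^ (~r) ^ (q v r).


Identify each variable that appears in the formula.
Variables found: p, q, r
Count = 3

3


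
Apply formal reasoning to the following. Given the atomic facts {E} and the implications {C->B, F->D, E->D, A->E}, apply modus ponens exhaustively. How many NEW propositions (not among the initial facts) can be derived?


Initial facts: {E}
Apply modus ponens to closure:
  E and E->D  =>  D
Final known: {D, E}
New propositions: {D}
Count = 1

1


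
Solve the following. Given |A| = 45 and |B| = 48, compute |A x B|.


The Cartesian product A x B contains all ordered pairs (a, b).
|A x B| = |A| * |B| = 45 * 48 = 2160

2160


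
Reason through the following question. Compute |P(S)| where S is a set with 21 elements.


The power set of a set with n elements has 2^n elements.
|P(S)| = 2^21 = 2097152

2097152


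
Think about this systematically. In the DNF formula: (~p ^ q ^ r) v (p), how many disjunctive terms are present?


A DNF formula is a disjunction of terms (conjunctions).
Terms are separated by v.
Counting the disjuncts: 2 terms.

2


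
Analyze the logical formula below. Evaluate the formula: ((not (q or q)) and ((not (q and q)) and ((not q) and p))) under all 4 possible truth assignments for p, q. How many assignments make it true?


Check all 4 assignments:
p=0, q=0: 0
p=0, q=1: 0
p=1, q=0: 1
p=1, q=1: 0
Count of True = 1

1


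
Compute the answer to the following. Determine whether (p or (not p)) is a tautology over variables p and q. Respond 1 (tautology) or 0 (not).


Check all 4 assignments:
p=0, q=0: 1
p=0, q=1: 1
p=1, q=0: 1
p=1, q=1: 1
Satisfying count = 4/4.
Tautology iff count = 4: yes.

1


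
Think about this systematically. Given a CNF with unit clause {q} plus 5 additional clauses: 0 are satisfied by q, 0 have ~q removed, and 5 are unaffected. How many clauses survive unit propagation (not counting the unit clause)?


Satisfied (removed): 0
Shortened (remain): 0
Unchanged (remain): 5
Remaining = 0 + 5 = 5

5


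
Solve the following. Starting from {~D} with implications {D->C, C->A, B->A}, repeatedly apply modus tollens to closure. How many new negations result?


Initial negated facts: {~D}
Apply modus tollens to closure:
  (no implication fires)
Final negated: {~D}
New negations: {(none)}
Count = 0

0


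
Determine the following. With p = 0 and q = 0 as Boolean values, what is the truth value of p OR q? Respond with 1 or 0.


p = 0, q = 0
Operation: p OR q
Evaluate: 0 OR 0 = 0

0


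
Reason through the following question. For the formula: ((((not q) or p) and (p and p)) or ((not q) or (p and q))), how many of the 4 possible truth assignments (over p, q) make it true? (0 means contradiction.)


Check all 4 assignments:
p=0, q=0: 1
p=0, q=1: 0
p=1, q=0: 1
p=1, q=1: 1
Count of True = 3

3


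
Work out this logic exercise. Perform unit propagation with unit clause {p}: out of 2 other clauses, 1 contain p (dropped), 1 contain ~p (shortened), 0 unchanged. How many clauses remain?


Satisfied (removed): 1
Shortened (remain): 1
Unchanged (remain): 0
Remaining = 1 + 0 = 1

1


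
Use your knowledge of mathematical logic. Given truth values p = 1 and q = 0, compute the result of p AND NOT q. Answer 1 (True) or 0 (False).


p = 1, q = 0
Operation: p AND NOT q
Evaluate: 1 AND NOT 0 = 1

1


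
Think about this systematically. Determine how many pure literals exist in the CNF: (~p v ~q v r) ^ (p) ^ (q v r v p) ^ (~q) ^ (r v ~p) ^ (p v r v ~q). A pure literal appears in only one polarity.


Check each variable for pure literal status:
p: mixed (not pure)
q: mixed (not pure)
r: pure positive
Pure literal count = 1

1


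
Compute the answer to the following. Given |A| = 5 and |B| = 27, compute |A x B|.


The Cartesian product A x B contains all ordered pairs (a, b).
|A x B| = |A| * |B| = 5 * 27 = 135

135


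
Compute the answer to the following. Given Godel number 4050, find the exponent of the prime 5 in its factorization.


Factorize 4050 by dividing by 5 repeatedly.
Division steps: 5 divides 4050 exactly 2 time(s).
Exponent of 5 = 2

2


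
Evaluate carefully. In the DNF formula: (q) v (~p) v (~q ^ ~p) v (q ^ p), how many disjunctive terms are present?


A DNF formula is a disjunction of terms (conjunctions).
Terms are separated by v.
Counting the disjuncts: 4 terms.

4


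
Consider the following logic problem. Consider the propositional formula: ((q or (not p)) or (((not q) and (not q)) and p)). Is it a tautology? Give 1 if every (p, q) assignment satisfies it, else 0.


Check all 4 assignments:
p=0, q=0: 1
p=0, q=1: 1
p=1, q=0: 1
p=1, q=1: 1
Satisfying count = 4/4.
Tautology iff count = 4: yes.

1


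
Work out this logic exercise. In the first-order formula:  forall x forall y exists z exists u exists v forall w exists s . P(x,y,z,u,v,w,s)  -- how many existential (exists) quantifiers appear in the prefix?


Quantifier prefix: forall x forall y exists z exists u exists v forall w exists s
Mark each quantifier type:
  U U E E E U E
Universal count = 3, Existential count = 4
Asked for existential (exists) quantifiers: 4

4


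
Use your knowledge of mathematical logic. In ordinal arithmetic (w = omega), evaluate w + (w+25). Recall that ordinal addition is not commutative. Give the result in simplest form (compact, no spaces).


Compute w + (w+25).
Ordinal + is associative but NOT commutative; for finite n>0, n + w = w but w + n stays w+n.
w + (w+25) = (w+w) + 25 = w*2+25.
Result = w*2+25

w*2+25


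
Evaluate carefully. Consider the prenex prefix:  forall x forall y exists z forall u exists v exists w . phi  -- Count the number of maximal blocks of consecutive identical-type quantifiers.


Quantifier-type sequence: A A E A E E  (A=forall, E=exists)
Group into maximal same-type runs:
  Ax2 | Ex1 | Ax1 | Ex2
Number of blocks = 4

4


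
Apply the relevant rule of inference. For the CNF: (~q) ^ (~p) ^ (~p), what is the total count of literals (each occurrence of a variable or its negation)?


Counting literals in each clause:
Clause 1: 1 literal(s)
Clause 2: 1 literal(s)
Clause 3: 1 literal(s)
Total = 3

3


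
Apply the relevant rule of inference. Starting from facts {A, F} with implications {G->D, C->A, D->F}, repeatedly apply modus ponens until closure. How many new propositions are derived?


Initial facts: {A, F}
Apply modus ponens to closure:
  (no implication fires)
Final known: {A, F}
New propositions: {(none)}
Count = 0

0


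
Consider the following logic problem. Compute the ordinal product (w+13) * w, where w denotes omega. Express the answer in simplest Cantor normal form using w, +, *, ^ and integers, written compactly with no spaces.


Compute (w+13) * w.
Ordinal * is associative and left-distributive over +, but NOT commutative; for finite n>1, n*w = w but w*n stays w*n.
(w+13) * w = sup{(w+13)*k : k<w} = sup{w*k+13} = w^2 (the +13 tail is absorbed in the limit).
Result = w^2

w^2


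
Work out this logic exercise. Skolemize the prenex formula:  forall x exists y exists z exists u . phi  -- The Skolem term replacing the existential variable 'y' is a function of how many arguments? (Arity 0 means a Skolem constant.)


Quantifier prefix: forall x exists y exists z exists u
'y' is existentially quantified at position 2.
Universal variables preceding it: x
Skolem function arity = 1

1


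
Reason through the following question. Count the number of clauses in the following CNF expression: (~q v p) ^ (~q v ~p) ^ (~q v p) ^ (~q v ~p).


A CNF formula is a conjunction of clauses.
Clauses are separated by ^.
Counting the conjuncts: 4 clauses.

4


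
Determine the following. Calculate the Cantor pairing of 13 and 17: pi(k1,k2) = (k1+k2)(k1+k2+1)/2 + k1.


k1 + k2 = 30
(k1+k2)(k1+k2+1)/2 = 30 * 31 / 2 = 465
pi = 465 + 13 = 478

478


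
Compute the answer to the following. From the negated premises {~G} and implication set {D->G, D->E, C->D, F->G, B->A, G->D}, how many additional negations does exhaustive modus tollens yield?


Initial negated facts: {~G}
Apply modus tollens to closure:
  ~G and D->G  =>  ~D
  ~D and C->D  =>  ~C
  ~G and F->G  =>  ~F
Final negated: {~C, ~D, ~F, ~G}
New negations: {~C, ~D, ~F}
Count = 3

3


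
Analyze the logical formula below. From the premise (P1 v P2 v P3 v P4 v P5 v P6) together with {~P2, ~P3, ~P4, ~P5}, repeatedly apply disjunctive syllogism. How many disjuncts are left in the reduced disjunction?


Original disjuncts (6): P1, P2, P3, P4, P5, P6
Negated (eliminate): ~P2, ~P3, ~P4, ~P5
Remaining disjuncts: P1, P6
Count = 6 - 4 = 2

2


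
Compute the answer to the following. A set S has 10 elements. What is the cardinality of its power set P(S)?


The power set of a set with n elements has 2^n elements.
|P(S)| = 2^10 = 1024

1024


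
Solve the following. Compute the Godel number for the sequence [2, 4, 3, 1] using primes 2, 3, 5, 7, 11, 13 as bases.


Encode each element as an exponent of the corresponding prime:
  2^2 = 4
  3^4 = 81
  5^3 = 125
  7^1 = 7
Product = 4 * 81 * 125 * 7 = 283500

283500


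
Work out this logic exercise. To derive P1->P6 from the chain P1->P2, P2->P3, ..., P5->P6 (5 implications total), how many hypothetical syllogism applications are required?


With 5 implications in a chain connecting 6 propositions:
P1->P2, P2->P3, ..., P5->P6
Steps needed = (number of implications) - 1 = 5 - 1 = 4

4


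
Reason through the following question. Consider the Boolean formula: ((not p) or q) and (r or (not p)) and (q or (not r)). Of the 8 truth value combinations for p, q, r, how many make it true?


Evaluate all 8 assignments for p, q, r:
p=0, q=0, r=0: 1
p=0, q=0, r=1: 0
p=0, q=1, r=0: 1
p=0, q=1, r=1: 1
p=1, q=0, r=0: 0
p=1, q=0, r=1: 0
p=1, q=1, r=0: 0
p=1, q=1, r=1: 1
Satisfying count = 4

4


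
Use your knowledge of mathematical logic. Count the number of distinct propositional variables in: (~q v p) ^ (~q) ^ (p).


Identify each variable that appears in the formula.
Variables found: p, q
Count = 2

2


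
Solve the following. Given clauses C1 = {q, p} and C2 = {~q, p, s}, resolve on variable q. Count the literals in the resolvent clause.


Remove q from C1 and ~q from C2.
C1 remainder: {p}
C2 remainder: {p, s}
Union (resolvent): {p, s}
Resolvent has 2 literal(s).

2


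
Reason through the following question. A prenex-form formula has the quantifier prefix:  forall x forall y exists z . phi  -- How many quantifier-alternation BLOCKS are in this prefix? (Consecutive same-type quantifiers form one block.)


Quantifier-type sequence: A A E  (A=forall, E=exists)
Group into maximal same-type runs:
  Ax2 | Ex1
Number of blocks = 2

2


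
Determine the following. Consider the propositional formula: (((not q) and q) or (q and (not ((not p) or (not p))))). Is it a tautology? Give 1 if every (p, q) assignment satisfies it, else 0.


Check all 4 assignments:
p=0, q=0: 0
p=0, q=1: 0
p=1, q=0: 0
p=1, q=1: 1
Satisfying count = 1/4.
Tautology iff count = 4: no.

0


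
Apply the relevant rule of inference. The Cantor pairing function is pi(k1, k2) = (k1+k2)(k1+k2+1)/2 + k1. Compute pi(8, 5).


k1 + k2 = 13
(k1+k2)(k1+k2+1)/2 = 13 * 14 / 2 = 91
pi = 91 + 8 = 99

99


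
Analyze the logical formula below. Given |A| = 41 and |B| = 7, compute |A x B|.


The Cartesian product A x B contains all ordered pairs (a, b).
|A x B| = |A| * |B| = 41 * 7 = 287

287


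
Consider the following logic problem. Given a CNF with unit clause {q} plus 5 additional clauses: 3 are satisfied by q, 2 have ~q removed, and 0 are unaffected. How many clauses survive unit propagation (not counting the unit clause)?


Satisfied (removed): 3
Shortened (remain): 2
Unchanged (remain): 0
Remaining = 2 + 0 = 2

2


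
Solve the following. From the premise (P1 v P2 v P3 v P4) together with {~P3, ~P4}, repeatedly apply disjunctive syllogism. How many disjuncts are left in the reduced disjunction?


Original disjuncts (4): P1, P2, P3, P4
Negated (eliminate): ~P3, ~P4
Remaining disjuncts: P1, P2
Count = 4 - 2 = 2

2


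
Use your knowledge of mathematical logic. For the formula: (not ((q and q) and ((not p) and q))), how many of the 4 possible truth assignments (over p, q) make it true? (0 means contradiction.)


Check all 4 assignments:
p=0, q=0: 1
p=0, q=1: 0
p=1, q=0: 1
p=1, q=1: 1
Count of True = 3

3


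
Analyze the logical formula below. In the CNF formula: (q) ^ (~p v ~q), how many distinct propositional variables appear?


Identify each variable that appears in the formula.
Variables found: p, q
Count = 2

2


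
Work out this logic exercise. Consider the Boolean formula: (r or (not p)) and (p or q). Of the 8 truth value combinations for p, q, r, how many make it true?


Evaluate all 8 assignments for p, q, r:
p=0, q=0, r=0: 0
p=0, q=0, r=1: 0
p=0, q=1, r=0: 1
p=0, q=1, r=1: 1
p=1, q=0, r=0: 0
p=1, q=0, r=1: 1
p=1, q=1, r=0: 0
p=1, q=1, r=1: 1
Satisfying count = 4

4


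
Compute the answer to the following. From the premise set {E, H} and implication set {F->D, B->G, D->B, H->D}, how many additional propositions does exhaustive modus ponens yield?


Initial facts: {E, H}
Apply modus ponens to closure:
  H and H->D  =>  D
  D and D->B  =>  B
  B and B->G  =>  G
Final known: {B, D, E, G, H}
New propositions: {B, D, G}
Count = 3

3


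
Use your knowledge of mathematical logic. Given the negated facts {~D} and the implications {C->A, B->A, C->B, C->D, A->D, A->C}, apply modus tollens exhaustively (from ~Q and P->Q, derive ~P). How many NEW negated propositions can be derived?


Initial negated facts: {~D}
Apply modus tollens to closure:
  ~D and C->D  =>  ~C
  ~D and A->D  =>  ~A
  ~A and B->A  =>  ~B
Final negated: {~A, ~B, ~C, ~D}
New negations: {~A, ~B, ~C}
Count = 3

3


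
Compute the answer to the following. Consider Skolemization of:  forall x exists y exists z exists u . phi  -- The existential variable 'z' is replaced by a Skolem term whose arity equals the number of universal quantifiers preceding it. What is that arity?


Quantifier prefix: forall x exists y exists z exists u
'z' is existentially quantified at position 3.
Universal variables preceding it: x
Skolem function arity = 1

1


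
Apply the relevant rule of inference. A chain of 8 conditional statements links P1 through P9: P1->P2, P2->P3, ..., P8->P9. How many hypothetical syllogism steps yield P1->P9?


With 8 implications in a chain connecting 9 propositions:
P1->P2, P2->P3, ..., P8->P9
Steps needed = (number of implications) - 1 = 8 - 1 = 7

7


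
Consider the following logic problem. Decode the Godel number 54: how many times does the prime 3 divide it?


Factorize 54 by dividing by 3 repeatedly.
Division steps: 3 divides 54 exactly 3 time(s).
Exponent of 3 = 3

3


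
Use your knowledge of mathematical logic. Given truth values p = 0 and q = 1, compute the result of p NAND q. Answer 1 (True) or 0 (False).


p = 0, q = 1
Operation: p NAND q
Evaluate: 0 NAND 1 = 1

1


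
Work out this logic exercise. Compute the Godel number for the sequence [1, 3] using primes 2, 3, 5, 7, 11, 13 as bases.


Encode each element as an exponent of the corresponding prime:
  2^1 = 2
  3^3 = 27
Product = 2 * 27 = 54

54


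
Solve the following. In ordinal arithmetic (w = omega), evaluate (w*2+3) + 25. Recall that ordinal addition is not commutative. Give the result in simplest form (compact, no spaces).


Compute (w*2+3) + 25.
Ordinal + is associative but NOT commutative; for finite n>0, n + w = w but w + n stays w+n.
By associativity: (w*2+3) + 25 = w*2 + (3+25) = w*2+28.
Result = w*2+28

w*2+28


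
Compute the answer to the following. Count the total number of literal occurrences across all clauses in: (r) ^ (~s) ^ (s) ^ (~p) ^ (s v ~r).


Counting literals in each clause:
Clause 1: 1 literal(s)
Clause 2: 1 literal(s)
Clause 3: 1 literal(s)
Clause 4: 1 literal(s)
Clause 5: 2 literal(s)
Total = 6

6
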